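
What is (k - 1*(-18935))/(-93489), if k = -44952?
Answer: 26017/93489 ≈ 0.27829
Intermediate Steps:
(k - 1*(-18935))/(-93489) = (-44952 - 1*(-18935))/(-93489) = (-44952 + 18935)*(-1/93489) = -26017*(-1/93489) = 26017/93489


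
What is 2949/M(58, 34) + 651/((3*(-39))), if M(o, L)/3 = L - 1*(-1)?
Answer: 30742/1365 ≈ 22.522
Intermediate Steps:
M(o, L) = 3 + 3*L (M(o, L) = 3*(L - 1*(-1)) = 3*(L + 1) = 3*(1 + L) = 3 + 3*L)
2949/M(58, 34) + 651/((3*(-39))) = 2949/(3 + 3*34) + 651/((3*(-39))) = 2949/(3 + 102) + 651/(-117) = 2949/105 + 651*(-1/117) = 2949*(1/105) - 217/39 = 983/35 - 217/39 = 30742/1365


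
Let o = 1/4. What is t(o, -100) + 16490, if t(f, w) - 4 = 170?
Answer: 16664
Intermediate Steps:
o = ¼ ≈ 0.25000
t(f, w) = 174 (t(f, w) = 4 + 170 = 174)
t(o, -100) + 16490 = 174 + 16490 = 16664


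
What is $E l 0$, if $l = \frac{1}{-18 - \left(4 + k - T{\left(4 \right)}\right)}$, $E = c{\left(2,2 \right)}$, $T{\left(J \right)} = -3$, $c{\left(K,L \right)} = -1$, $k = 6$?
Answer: $0$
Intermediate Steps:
$E = -1$
$l = - \frac{1}{31}$ ($l = \frac{1}{-18 - 13} = \frac{1}{-31} = - \frac{1}{31} \approx -0.032258$)
$E l 0 = \left(-1\right) \left(- \frac{1}{31}\right) 0 = \frac{1}{31} \cdot 0 = 0$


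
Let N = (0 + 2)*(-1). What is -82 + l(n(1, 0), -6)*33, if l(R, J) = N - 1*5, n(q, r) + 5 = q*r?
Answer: -313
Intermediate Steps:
N = -2 (N = 2*(-1) = -2)
n(q, r) = -5 + q*r
l(R, J) = -7 (l(R, J) = -2 - 1*5 = -2 - 5 = -7)
-82 + l(n(1, 0), -6)*33 = -82 - 7*33 = -82 - 231 = -313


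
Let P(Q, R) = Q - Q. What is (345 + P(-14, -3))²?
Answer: 119025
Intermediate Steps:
P(Q, R) = 0
(345 + P(-14, -3))² = (345 + 0)² = 345² = 119025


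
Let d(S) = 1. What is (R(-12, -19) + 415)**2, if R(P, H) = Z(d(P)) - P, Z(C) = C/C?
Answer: 183184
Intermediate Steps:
Z(C) = 1
R(P, H) = 1 - P
(R(-12, -19) + 415)**2 = ((1 - 1*(-12)) + 415)**2 = ((1 + 12) + 415)**2 = (13 + 415)**2 = 428**2 = 183184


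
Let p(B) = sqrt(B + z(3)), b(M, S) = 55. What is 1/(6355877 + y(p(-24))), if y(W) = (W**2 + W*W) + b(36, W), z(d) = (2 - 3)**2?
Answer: 1/6355886 ≈ 1.5733e-7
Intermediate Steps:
z(d) = 1 (z(d) = (-1)**2 = 1)
p(B) = sqrt(1 + B) (p(B) = sqrt(B + 1) = sqrt(1 + B))
y(W) = 55 + 2*W**2 (y(W) = (W**2 + W*W) + 55 = (W**2 + W**2) + 55 = 2*W**2 + 55 = 55 + 2*W**2)
1/(6355877 + y(p(-24))) = 1/(6355877 + (55 + 2*(sqrt(1 - 24))**2)) = 1/(6355877 + (55 + 2*(sqrt(-23))**2)) = 1/(6355877 + (55 + 2*(I*sqrt(23))**2)) = 1/(6355877 + (55 + 2*(-23))) = 1/(6355877 + (55 - 46)) = 1/(6355877 + 9) = 1/6355886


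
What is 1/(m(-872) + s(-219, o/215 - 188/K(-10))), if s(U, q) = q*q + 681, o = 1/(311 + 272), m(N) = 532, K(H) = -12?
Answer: 141402321225/206227465169449 ≈ 0.00068566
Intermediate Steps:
o = 1/583 ≈ 0.0017153
s(U, q) = 681 + q² (s(U, q) = q² + 681 = 681 + q²)
1/(m(-872) + s(-219, o/215 - 188/K(-10))) = 1/(532 + (681 + ((1/583)/215 - 188/(-12))²)) = 1/(532 + (681 + ((1/583)*(1/215) - 188*(-1/12))²)) = 1/(532 + (681 + (1/125345 + 47/3)²)) = 1/(532 + (681 + (5891218/376035)²)) = 1/(532 + (681 + 34706449523524/141402321225)) = 1/(532 + 131001430277749/141402321225) = 1/(206227465169449/141402321225) = 141402321225/206227465169449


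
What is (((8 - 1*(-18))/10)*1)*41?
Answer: 533/5 ≈ 106.60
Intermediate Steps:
(((8 - 1*(-18))/10)*1)*41 = (((8 + 18)*(⅒))*1)*41 = ((26*(⅒))*1)*41 = ((13/5)*1)*41 = (13/5)*41 = 533/5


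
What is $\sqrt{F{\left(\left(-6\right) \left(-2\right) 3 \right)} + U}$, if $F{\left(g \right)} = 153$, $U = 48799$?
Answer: $2 \sqrt{12238} \approx 221.25$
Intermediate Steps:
$\sqrt{F{\left(\left(-6\right) \left(-2\right) 3 \right)} + U} = \sqrt{153 + 48799} = \sqrt{48952} = 2 \sqrt{12238}$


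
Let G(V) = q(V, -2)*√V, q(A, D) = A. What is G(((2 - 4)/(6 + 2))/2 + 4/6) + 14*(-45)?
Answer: -630 + 13*√78/288 ≈ -629.60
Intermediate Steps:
G(V) = V^(3/2) (G(V) = V*√V = V^(3/2))
G(((2 - 4)/(6 + 2))/2 + 4/6) + 14*(-45) = (((2 - 4)/(6 + 2))/2 + 4/6)^(3/2) + 14*(-45) = (-2/8*(½) + 4*(⅙))^(3/2) - 630 = (-2*⅛*(½) + ⅔)^(3/2) - 630 = (-¼*½ + ⅔)^(3/2) - 630 = (-⅛ + ⅔)^(3/2) - 630 = (13/24)^(3/2) - 630 = 13*√78/288 - 630 = -630 + 13*√78/288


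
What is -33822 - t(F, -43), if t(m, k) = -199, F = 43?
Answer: -33623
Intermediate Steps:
-33822 - t(F, -43) = -33822 - 1*(-199) = -33822 + 199 = -33623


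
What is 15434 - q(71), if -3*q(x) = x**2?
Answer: 51343/3 ≈ 17114.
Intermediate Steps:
q(x) = -x**2/3
15434 - q(71) = 15434 - (-1)*71**2/3 = 15434 - (-1)*5041/3 = 15434 - 1*(-5041/3) = 15434 + 5041/3 = 51343/3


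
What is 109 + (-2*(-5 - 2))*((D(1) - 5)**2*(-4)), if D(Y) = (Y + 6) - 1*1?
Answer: 53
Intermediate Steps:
D(Y) = 5 + Y (D(Y) = (6 + Y) - 1 = 5 + Y)
109 + (-2*(-5 - 2))*((D(1) - 5)**2*(-4)) = 109 + (-2*(-5 - 2))*(((5 + 1) - 5)**2*(-4)) = 109 + (-2*(-7))*((6 - 5)**2*(-4)) = 109 + 14*(1**2*(-4)) = 109 + 14*(1*(-4)) = 109 + 14*(-4) = 109 - 56 = 53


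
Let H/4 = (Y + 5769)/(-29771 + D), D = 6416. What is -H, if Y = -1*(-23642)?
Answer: 117644/23355 ≈ 5.0372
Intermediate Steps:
Y = 23642
H = -117644/23355 (H = 4*((23642 + 5769)/(-29771 + 6416)) = 4*(29411/(-23355)) = 4*(29411*(-1/23355)) = 4*(-29411/23355) = -117644/23355 ≈ -5.0372)
-H = -1*(-117644/23355) = 117644/23355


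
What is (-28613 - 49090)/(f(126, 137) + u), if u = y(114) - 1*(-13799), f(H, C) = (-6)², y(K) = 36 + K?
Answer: -77703/13985 ≈ -5.5562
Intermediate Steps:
f(H, C) = 36
u = 13949 (u = (36 + 114) - 1*(-13799) = 150 + 13799 = 13949)
(-28613 - 49090)/(f(126, 137) + u) = (-28613 - 49090)/(36 + 13949) = -77703/13985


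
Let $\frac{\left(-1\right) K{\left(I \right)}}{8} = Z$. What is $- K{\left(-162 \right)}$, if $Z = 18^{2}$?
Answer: $2592$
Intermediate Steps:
$Z = 324$
$K{\left(I \right)} = -2592$ ($K{\left(I \right)} = \left(-8\right) 324 = -2592$)
$- K{\left(-162 \right)} = \left(-1\right) \left(-2592\right) = 2592$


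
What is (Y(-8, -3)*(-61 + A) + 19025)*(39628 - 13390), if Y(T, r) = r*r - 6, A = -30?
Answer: 492014976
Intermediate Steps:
Y(T, r) = -6 + r**2 (Y(T, r) = r**2 - 6 = -6 + r**2)
(Y(-8, -3)*(-61 + A) + 19025)*(39628 - 13390) = ((-6 + (-3)**2)*(-61 - 30) + 19025)*(39628 - 13390) = ((-6 + 9)*(-91) + 19025)*26238 = (3*(-91) + 19025)*26238 = (-273 + 19025)*26238 = 18752*26238 = 492014976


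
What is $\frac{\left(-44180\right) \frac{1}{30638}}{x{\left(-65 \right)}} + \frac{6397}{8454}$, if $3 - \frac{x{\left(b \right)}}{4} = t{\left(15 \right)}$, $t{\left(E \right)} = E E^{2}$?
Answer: $\frac{36720888379}{48521890808} \approx 0.75679$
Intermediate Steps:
$t{\left(E \right)} = E^{3}$
$x{\left(b \right)} = -13488$ ($x{\left(b \right)} = 12 - 4 \cdot 15^{3} = 12 - 13500 = -13488$)
$\frac{\left(-44180\right) \frac{1}{30638}}{x{\left(-65 \right)}} + \frac{6397}{8454} = \frac{\left(-44180\right) \frac{1}{30638}}{-13488} + \frac{6397}{8454} = \left(-44180\right) \frac{1}{30638} \left(- \frac{1}{13488}\right) + 6397 \cdot \frac{1}{8454} = \left(- \frac{22090}{15319}\right) \left(- \frac{1}{13488}\right) + \frac{6397}{8454} = \frac{11045}{103311336} + \frac{6397}{8454} = \frac{36720888379}{48521890808}$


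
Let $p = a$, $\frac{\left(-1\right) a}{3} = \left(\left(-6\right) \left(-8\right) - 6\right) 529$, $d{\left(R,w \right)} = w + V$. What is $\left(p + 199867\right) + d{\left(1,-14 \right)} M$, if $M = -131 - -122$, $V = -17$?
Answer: $133492$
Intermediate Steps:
$d{\left(R,w \right)} = -17 + w$ ($d{\left(R,w \right)} = w - 17 = -17 + w$)
$M = -9$ ($M = -131 + 122 = -9$)
$a = -66654$ ($a = - 3 \left(\left(-6\right) \left(-8\right) - 6\right) 529 = - 3 \left(48 - 6\right) 529 = - 3 \cdot 42 \cdot 529 = \left(-3\right) 22218 = -66654$)
$p = -66654$
$\left(p + 199867\right) + d{\left(1,-14 \right)} M = \left(-66654 + 199867\right) + \left(-17 - 14\right) \left(-9\right) = 133213 - -279 = 133213 + 279 = 133492$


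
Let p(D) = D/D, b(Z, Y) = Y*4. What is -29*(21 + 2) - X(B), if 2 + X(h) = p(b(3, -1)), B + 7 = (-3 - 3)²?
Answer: -666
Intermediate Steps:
b(Z, Y) = 4*Y
B = 29 (B = -7 + (-3 - 3)² = -7 + (-6)² = -7 + 36 = 29)
p(D) = 1
X(h) = -1 (X(h) = -2 + 1 = -1)
-29*(21 + 2) - X(B) = -29*(21 + 2) - 1*(-1) = -29*23 + 1 = -667 + 1 = -666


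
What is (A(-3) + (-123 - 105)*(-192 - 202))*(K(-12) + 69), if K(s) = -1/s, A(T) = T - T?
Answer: 6205894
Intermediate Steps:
A(T) = 0
(A(-3) + (-123 - 105)*(-192 - 202))*(K(-12) + 69) = (0 + (-123 - 105)*(-192 - 202))*(-1/(-12) + 69) = (0 - 228*(-394))*(-1*(-1/12) + 69) = (0 + 89832)*(1/12 + 69) = 89832*(829/12) = 6205894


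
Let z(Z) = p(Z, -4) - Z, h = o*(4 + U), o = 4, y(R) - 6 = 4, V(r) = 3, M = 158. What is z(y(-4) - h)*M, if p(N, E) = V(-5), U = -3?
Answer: -474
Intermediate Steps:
y(R) = 10 (y(R) = 6 + 4 = 10)
p(N, E) = 3
h = 4 (h = 4*(4 - 3) = 4*1 = 4)
z(Z) = 3 - Z
z(y(-4) - h)*M = (3 - (10 - 1*4))*158 = (3 - (10 - 4))*158 = (3 - 1*6)*158 = (3 - 6)*158 = -3*158 = -474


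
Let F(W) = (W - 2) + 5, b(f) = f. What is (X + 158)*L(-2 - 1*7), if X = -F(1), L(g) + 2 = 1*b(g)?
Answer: -1694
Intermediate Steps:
L(g) = -2 + g (L(g) = -2 + 1*g = -2 + g)
F(W) = 3 + W (F(W) = (-2 + W) + 5 = 3 + W)
X = -4 (X = -(3 + 1) = -1*4 = -4)
(X + 158)*L(-2 - 1*7) = (-4 + 158)*(-2 + (-2 - 1*7)) = 154*(-2 + (-2 - 7)) = 154*(-2 - 9) = 154*(-11) = -1694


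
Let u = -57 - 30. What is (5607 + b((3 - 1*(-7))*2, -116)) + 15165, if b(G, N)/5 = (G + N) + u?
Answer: 19857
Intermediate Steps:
u = -87
b(G, N) = -435 + 5*G + 5*N (b(G, N) = 5*((G + N) - 87) = 5*(-87 + G + N) = -435 + 5*G + 5*N)
(5607 + b((3 - 1*(-7))*2, -116)) + 15165 = (5607 + (-435 + 5*((3 - 1*(-7))*2) + 5*(-116))) + 15165 = (5607 + (-435 + 5*((3 + 7)*2) - 580)) + 15165 = (5607 + (-435 + 5*(10*2) - 580)) + 15165 = (5607 + (-435 + 5*20 - 580)) + 15165 = (5607 + (-435 + 100 - 580)) + 15165 = (5607 - 915) + 15165 = 4692 + 15165 = 19857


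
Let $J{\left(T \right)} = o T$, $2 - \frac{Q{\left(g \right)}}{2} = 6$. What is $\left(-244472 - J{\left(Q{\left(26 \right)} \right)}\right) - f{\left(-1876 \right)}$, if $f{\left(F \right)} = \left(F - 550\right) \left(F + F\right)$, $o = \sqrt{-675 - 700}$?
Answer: $-9346824 + 40 i \sqrt{55} \approx -9.3468 \cdot 10^{6} + 296.65 i$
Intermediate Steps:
$o = 5 i \sqrt{55}$ ($o = \sqrt{-675 - 700} = \sqrt{-1375} = 5 i \sqrt{55} \approx 37.081 i$)
$Q{\left(g \right)} = -8$ ($Q{\left(g \right)} = 4 - 12 = -8$)
$f{\left(F \right)} = 2 F \left(-550 + F\right)$ ($f{\left(F \right)} = \left(-550 + F\right) 2 F = 2 F \left(-550 + F\right)$)
$J{\left(T \right)} = 5 i T \sqrt{55}$ ($J{\left(T \right)} = 5 i \sqrt{55} T = 5 i T \sqrt{55}$)
$\left(-244472 - J{\left(Q{\left(26 \right)} \right)}\right) - f{\left(-1876 \right)} = \left(-244472 - 5 i \left(-8\right) \sqrt{55}\right) - 2 \left(-1876\right) \left(-550 - 1876\right) = \left(-244472 - - 40 i \sqrt{55}\right) - 2 \left(-1876\right) \left(-2426\right) = \left(-244472 + 40 i \sqrt{55}\right) - 9102352 = -9346824 + 40 i \sqrt{55}$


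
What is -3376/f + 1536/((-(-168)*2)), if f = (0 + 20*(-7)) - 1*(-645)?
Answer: -7472/3535 ≈ -2.1137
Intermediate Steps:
f = 505 (f = (0 - 140) + 645 = -140 + 645 = 505)
-3376/f + 1536/((-(-168)*2)) = -3376/505 + 1536/((-(-168)*2)) = -3376*1/505 + 1536/((-56*(-6))) = -3376/505 + 1536/336 = -3376/505 + 1536*(1/336) = -3376/505 + 32/7 = -7472/3535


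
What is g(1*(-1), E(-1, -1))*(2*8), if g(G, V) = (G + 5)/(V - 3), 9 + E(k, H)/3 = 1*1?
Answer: -64/27 ≈ -2.3704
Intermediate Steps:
E(k, H) = -24 (E(k, H) = -27 + 3*(1*1) = -27 + 3*1 = -27 + 3 = -24)
g(G, V) = (5 + G)/(-3 + V)
g(1*(-1), E(-1, -1))*(2*8) = ((5 + 1*(-1))/(-3 - 24))*(2*8) = ((5 - 1)/(-27))*16 = -1/27*4*16 = -4/27*16 = -64/27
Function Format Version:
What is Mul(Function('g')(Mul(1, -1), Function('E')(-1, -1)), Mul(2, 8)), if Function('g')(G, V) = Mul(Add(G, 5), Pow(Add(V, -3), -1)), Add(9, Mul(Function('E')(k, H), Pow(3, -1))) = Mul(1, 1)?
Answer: Rational(-64, 27) ≈ -2.3704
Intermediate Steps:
Function('E')(k, H) = -24 (Function('E')(k, H) = Add(-27, Mul(3, Mul(1, 1))) = Add(-27, Mul(3, 1)) = Add(-27, 3) = -24)
Function('g')(G, V) = Mul(Pow(Add(-3, V), -1), Add(5, G)) (Function('g')(G, V) = Mul(Add(5, G), Pow(Add(-3, V), -1)) = Mul(Pow(Add(-3, V), -1), Add(5, G)))
Mul(Function('g')(Mul(1, -1), Function('E')(-1, -1)), Mul(2, 8)) = Mul(Mul(Pow(Add(-3, -24), -1), Add(5, Mul(1, -1))), Mul(2, 8)) = Mul(Mul(Pow(-27, -1), Add(5, -1)), 16) = Mul(Mul(Rational(-1, 27), 4), 16) = Mul(Rational(-4, 27), 16) = Rational(-64, 27)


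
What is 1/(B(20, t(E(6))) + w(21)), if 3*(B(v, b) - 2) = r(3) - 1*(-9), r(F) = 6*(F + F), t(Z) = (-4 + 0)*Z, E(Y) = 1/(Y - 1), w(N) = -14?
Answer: ⅓ ≈ 0.33333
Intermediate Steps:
E(Y) = 1/(-1 + Y)
t(Z) = -4*Z
r(F) = 12*F (r(F) = 6*(2*F) = 12*F)
B(v, b) = 17 (B(v, b) = 2 + (12*3 - 1*(-9))/3 = 2 + (36 + 9)/3 = 2 + (⅓)*45 = 2 + 15 = 17)
1/(B(20, t(E(6))) + w(21)) = 1/(17 - 14) = 1/3 = ⅓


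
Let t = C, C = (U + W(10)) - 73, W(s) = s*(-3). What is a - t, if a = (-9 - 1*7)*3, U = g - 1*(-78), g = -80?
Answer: 57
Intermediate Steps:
U = -2 (U = -80 - 1*(-78) = -80 + 78 = -2)
W(s) = -3*s
a = -48 (a = (-9 - 7)*3 = -16*3 = -48)
C = -105 (C = (-2 - 3*10) - 73 = (-2 - 30) - 73 = -32 - 73 = -105)
t = -105
a - t = -48 - 1*(-105) = -48 + 105 = 57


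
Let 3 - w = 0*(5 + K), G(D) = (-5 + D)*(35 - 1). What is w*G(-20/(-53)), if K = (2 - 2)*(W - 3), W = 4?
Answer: -24990/53 ≈ -471.51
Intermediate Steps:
K = 0 (K = (2 - 2)*(4 - 3) = 0*1 = 0)
G(D) = -170 + 34*D (G(D) = (-5 + D)*34 = -170 + 34*D)
w = 3 (w = 3 - 0*(5 + 0) = 3 - 0*5 = 3 - 1*0 = 3 + 0 = 3)
w*G(-20/(-53)) = 3*(-170 + 34*(-20/(-53))) = 3*(-170 + 34*(-20*(-1/53))) = 3*(-170 + 34*(20/53)) = 3*(-170 + 680/53) = 3*(-8330/53) = -24990/53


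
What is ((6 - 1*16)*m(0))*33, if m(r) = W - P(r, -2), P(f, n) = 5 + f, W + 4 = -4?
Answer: 4290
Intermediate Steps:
W = -8 (W = -4 - 4 = -8)
m(r) = -13 - r (m(r) = -8 - (5 + r) = -8 + (-5 - r) = -13 - r)
((6 - 1*16)*m(0))*33 = ((6 - 1*16)*(-13 - 1*0))*33 = ((6 - 16)*(-13 + 0))*33 = -10*(-13)*33 = 130*33 = 4290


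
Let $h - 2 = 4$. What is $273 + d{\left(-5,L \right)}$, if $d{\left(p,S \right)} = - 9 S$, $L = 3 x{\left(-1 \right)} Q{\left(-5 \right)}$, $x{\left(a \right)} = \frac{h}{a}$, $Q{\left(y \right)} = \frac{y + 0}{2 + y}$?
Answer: $543$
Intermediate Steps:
$h = 6$ ($h = 2 + 4 = 6$)
$Q{\left(y \right)} = \frac{y}{2 + y}$
$x{\left(a \right)} = \frac{6}{a}$
$L = -30$ ($L = 3 \frac{6}{-1} \left(- \frac{5}{2 - 5}\right) = 3 \cdot 6 \left(-1\right) \left(- \frac{5}{-3}\right) = 3 \left(-6\right) \left(\left(-5\right) \left(- \frac{1}{3}\right)\right) = \left(-18\right) \frac{5}{3} = -30$)
$273 + d{\left(-5,L \right)} = 273 - -270 = 273 + 270 = 543$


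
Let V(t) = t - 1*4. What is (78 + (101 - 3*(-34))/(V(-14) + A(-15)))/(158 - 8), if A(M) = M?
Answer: 2371/4950 ≈ 0.47899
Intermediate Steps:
V(t) = -4 + t (V(t) = t - 4 = -4 + t)
(78 + (101 - 3*(-34))/(V(-14) + A(-15)))/(158 - 8) = (78 + (101 - 3*(-34))/((-4 - 14) - 15))/(158 - 8) = (78 + (101 + 102)/(-18 - 15))/150 = (78 + 203/(-33))*(1/150) = (78 + 203*(-1/33))*(1/150) = (78 - 203/33)*(1/150) = (2371/33)*(1/150) = 2371/4950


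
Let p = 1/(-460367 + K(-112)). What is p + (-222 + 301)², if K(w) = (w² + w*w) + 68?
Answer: 2716151850/435211 ≈ 6241.0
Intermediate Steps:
K(w) = 68 + 2*w² (K(w) = (w² + w²) + 68 = 2*w² + 68 = 68 + 2*w²)
p = -1/435211 (p = 1/(-460367 + (68 + 2*(-112)²)) = 1/(-460367 + (68 + 2*12544)) = 1/(-460367 + (68 + 25088)) = 1/(-460367 + 25156) = 1/(-435211) = -1/435211 ≈ -2.2977e-6)
p + (-222 + 301)² = -1/435211 + (-222 + 301)² = -1/435211 + 79² = -1/435211 + 6241 = 2716151850/435211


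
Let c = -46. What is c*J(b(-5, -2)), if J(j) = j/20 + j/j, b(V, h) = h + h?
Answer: -184/5 ≈ -36.800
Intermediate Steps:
b(V, h) = 2*h
J(j) = 1 + j/20 (J(j) = j*(1/20) + 1 = j/20 + 1 = 1 + j/20)
c*J(b(-5, -2)) = -46*(1 + (2*(-2))/20) = -46*(1 + (1/20)*(-4)) = -46*(1 - ⅕) = -46*⅘ = -184/5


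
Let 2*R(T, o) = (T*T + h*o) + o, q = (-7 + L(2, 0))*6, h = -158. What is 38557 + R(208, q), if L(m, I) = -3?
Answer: 64899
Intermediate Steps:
q = -60 (q = (-7 - 3)*6 = -10*6 = -60)
R(T, o) = T²/2 - 157*o/2 (R(T, o) = ((T*T - 158*o) + o)/2 = ((T² - 158*o) + o)/2 = (T² - 157*o)/2 = T²/2 - 157*o/2)
38557 + R(208, q) = 38557 + ((½)*208² - 157/2*(-60)) = 38557 + ((½)*43264 + 4710) = 38557 + (21632 + 4710) = 38557 + 26342 = 64899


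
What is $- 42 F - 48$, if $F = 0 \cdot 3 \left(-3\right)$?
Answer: $-48$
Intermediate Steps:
$F = 0$ ($F = 0 \left(-3\right) = 0$)
$- 42 F - 48 = \left(-42\right) 0 - 48 = 0 - 48 = -48$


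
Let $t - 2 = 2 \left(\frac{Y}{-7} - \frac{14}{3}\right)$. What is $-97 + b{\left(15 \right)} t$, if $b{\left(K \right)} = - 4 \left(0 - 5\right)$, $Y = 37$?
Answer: $- \frac{9557}{21} \approx -455.1$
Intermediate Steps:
$b{\left(K \right)} = 20$ ($b{\left(K \right)} = \left(-4\right) \left(-5\right) = 20$)
$t = - \frac{376}{21}$ ($t = 2 + 2 \left(\frac{37}{-7} - \frac{14}{3}\right) = 2 + 2 \left(37 \left(- \frac{1}{7}\right) - \frac{14}{3}\right) = 2 + 2 \left(- \frac{37}{7} - \frac{14}{3}\right) = 2 + 2 \left(- \frac{209}{21}\right) = 2 - \frac{418}{21} = - \frac{376}{21} \approx -17.905$)
$-97 + b{\left(15 \right)} t = -97 + 20 \left(- \frac{376}{21}\right) = -97 - \frac{7520}{21} = - \frac{9557}{21}$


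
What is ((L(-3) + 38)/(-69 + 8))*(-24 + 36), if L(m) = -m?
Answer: -492/61 ≈ -8.0656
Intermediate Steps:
((L(-3) + 38)/(-69 + 8))*(-24 + 36) = ((-1*(-3) + 38)/(-69 + 8))*(-24 + 36) = ((3 + 38)/(-61))*12 = (41*(-1/61))*12 = -41/61*12 = -492/61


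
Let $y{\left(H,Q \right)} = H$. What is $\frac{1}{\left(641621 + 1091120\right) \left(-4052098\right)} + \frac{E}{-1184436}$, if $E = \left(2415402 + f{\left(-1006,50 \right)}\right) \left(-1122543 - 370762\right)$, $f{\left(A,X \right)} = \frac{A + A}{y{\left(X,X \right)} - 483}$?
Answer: $\frac{124611347539607256367475039}{40919509117995271443} \approx 3.0453 \cdot 10^{6}$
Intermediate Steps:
$f{\left(A,X \right)} = \frac{2 A}{-483 + X}$ ($f{\left(A,X \right)} = \frac{A + A}{X - 483} = \frac{2 A}{-483 + X}$)
$E = - \frac{1561804510132790}{433}$ ($E = \left(2415402 + 2 \left(-1006\right) \frac{1}{-483 + 50}\right) \left(-1122543 - 370762\right) = \left(2415402 + 2 \left(-1006\right) \frac{1}{-433}\right) \left(-1493305\right) = \left(2415402 + 2 \left(-1006\right) \left(- \frac{1}{433}\right)\right) \left(-1493305\right) = \left(2415402 + \frac{2012}{433}\right) \left(-1493305\right) = \frac{1045871078}{433} \left(-1493305\right) = - \frac{1561804510132790}{433} \approx -3.6069 \cdot 10^{12}$)
$\frac{1}{\left(641621 + 1091120\right) \left(-4052098\right)} + \frac{E}{-1184436} = \frac{1}{\left(641621 + 1091120\right) \left(-4052098\right)} - \frac{1561804510132790}{433 \left(-1184436\right)} = \frac{1}{1732741} \left(- \frac{1}{4052098}\right) - - \frac{70991114096945}{23311854} = \frac{1}{1732741} \left(- \frac{1}{4052098}\right) + \frac{70991114096945}{23311854} = - \frac{1}{7021236340618} + \frac{70991114096945}{23311854} = \frac{124611347539607256367475039}{40919509117995271443}$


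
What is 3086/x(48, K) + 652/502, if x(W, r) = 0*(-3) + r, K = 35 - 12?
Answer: 782084/5773 ≈ 135.47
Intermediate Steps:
K = 23
x(W, r) = r (x(W, r) = 0 + r = r)
3086/x(48, K) + 652/502 = 3086/23 + 652/502 = 3086*(1/23) + 652*(1/502) = 3086/23 + 326/251 = 782084/5773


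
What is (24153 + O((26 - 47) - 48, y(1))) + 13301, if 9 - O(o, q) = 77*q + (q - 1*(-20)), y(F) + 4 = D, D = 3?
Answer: 37521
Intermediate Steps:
y(F) = -1 (y(F) = -4 + 3 = -1)
O(o, q) = -11 - 78*q (O(o, q) = 9 - (77*q + (q - 1*(-20))) = 9 - (77*q + (q + 20)) = 9 - (77*q + (20 + q)) = 9 - (20 + 78*q) = 9 + (-20 - 78*q) = -11 - 78*q)
(24153 + O((26 - 47) - 48, y(1))) + 13301 = (24153 + (-11 - 78*(-1))) + 13301 = (24153 + (-11 + 78)) + 13301 = (24153 + 67) + 13301 = 24220 + 13301 = 37521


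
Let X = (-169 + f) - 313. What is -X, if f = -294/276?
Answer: 22221/46 ≈ 483.07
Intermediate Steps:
f = -49/46 (f = -294*1/276 = -49/46 ≈ -1.0652)
X = -22221/46 (X = (-169 - 49/46) - 313 = -7823/46 - 313 = -22221/46 ≈ -483.07)
-X = -1*(-22221/46) = 22221/46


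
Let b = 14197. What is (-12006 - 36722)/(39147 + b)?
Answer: -6091/6668 ≈ -0.91347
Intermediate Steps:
(-12006 - 36722)/(39147 + b) = (-12006 - 36722)/(39147 + 14197) = -48728/53344 = -48728*1/53344 = -6091/6668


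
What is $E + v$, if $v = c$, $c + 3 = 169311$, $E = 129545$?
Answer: $298853$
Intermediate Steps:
$c = 169308$ ($c = -3 + 169311 = 169308$)
$v = 169308$
$E + v = 129545 + 169308 = 298853$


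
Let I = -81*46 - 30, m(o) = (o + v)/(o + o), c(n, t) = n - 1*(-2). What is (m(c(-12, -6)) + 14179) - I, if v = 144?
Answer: 179283/10 ≈ 17928.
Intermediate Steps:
c(n, t) = 2 + n (c(n, t) = n + 2 = 2 + n)
m(o) = (144 + o)/(2*o) (m(o) = (o + 144)/(o + o) = (144 + o)/((2*o)) = (144 + o)*(1/(2*o)) = (144 + o)/(2*o))
I = -3756 (I = -3726 - 30 = -3756)
(m(c(-12, -6)) + 14179) - I = ((144 + (2 - 12))/(2*(2 - 12)) + 14179) - 1*(-3756) = ((1/2)*(144 - 10)/(-10) + 14179) + 3756 = ((1/2)*(-1/10)*134 + 14179) + 3756 = (-67/10 + 14179) + 3756 = 141723/10 + 3756 = 179283/10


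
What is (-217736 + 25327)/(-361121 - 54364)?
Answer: 27487/59355 ≈ 0.46309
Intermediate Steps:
(-217736 + 25327)/(-361121 - 54364) = -192409/(-415485) = -192409*(-1/415485) = 27487/59355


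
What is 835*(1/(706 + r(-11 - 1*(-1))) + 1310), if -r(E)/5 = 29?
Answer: 613650685/561 ≈ 1.0939e+6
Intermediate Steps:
r(E) = -145 (r(E) = -5*29 = -145)
835*(1/(706 + r(-11 - 1*(-1))) + 1310) = 835*(1/(706 - 145) + 1310) = 835*(1/561 + 1310) = 835*(734911/561) = 613650685/561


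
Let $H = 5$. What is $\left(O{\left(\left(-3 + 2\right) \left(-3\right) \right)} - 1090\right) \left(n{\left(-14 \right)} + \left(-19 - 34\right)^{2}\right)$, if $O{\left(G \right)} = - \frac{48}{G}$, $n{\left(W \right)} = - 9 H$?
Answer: $-3056984$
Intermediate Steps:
$n{\left(W \right)} = -45$ ($n{\left(W \right)} = \left(-9\right) 5 = -45$)
$\left(O{\left(\left(-3 + 2\right) \left(-3\right) \right)} - 1090\right) \left(n{\left(-14 \right)} + \left(-19 - 34\right)^{2}\right) = \left(- \frac{48}{\left(-3 + 2\right) \left(-3\right)} - 1090\right) \left(-45 + \left(-19 - 34\right)^{2}\right) = \left(- \frac{48}{\left(-1\right) \left(-3\right)} - 1090\right) \left(-45 + \left(-53\right)^{2}\right) = \left(- \frac{48}{3} - 1090\right) \left(-45 + 2809\right) = \left(\left(-48\right) \frac{1}{3} - 1090\right) 2764 = \left(-16 - 1090\right) 2764 = \left(-1106\right) 2764 = -3056984$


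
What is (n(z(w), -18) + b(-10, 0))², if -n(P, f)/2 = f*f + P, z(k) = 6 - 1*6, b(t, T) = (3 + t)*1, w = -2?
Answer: 429025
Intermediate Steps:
b(t, T) = 3 + t
z(k) = 0 (z(k) = 6 - 6 = 0)
n(P, f) = -2*P - 2*f² (n(P, f) = -2*(f*f + P) = -2*(f² + P) = -2*(P + f²) = -2*P - 2*f²)
(n(z(w), -18) + b(-10, 0))² = ((-2*0 - 2*(-18)²) + (3 - 10))² = ((0 - 2*324) - 7)² = ((0 - 648) - 7)² = (-648 - 7)² = (-655)² = 429025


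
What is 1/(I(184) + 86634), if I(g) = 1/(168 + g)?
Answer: 352/30495169 ≈ 1.1543e-5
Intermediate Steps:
1/(I(184) + 86634) = 1/(1/(168 + 184) + 86634) = 1/(1/352 + 86634) = 1/(30495169/352) = 352/30495169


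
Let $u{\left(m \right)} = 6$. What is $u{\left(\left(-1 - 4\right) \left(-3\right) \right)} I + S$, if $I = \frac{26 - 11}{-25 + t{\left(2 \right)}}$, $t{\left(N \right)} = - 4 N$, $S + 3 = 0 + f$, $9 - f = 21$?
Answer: $- \frac{195}{11} \approx -17.727$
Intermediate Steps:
$f = -12$ ($f = 9 - 21 = -12$)
$S = -15$ ($S = -3 + \left(0 - 12\right) = -3 - 12 = -15$)
$I = - \frac{5}{11}$ ($I = \frac{26 - 11}{-25 - 8} = \frac{15}{-25 - 8} = \frac{15}{-33} = 15 \left(- \frac{1}{33}\right) = - \frac{5}{11} \approx -0.45455$)
$u{\left(\left(-1 - 4\right) \left(-3\right) \right)} I + S = 6 \left(- \frac{5}{11}\right) - 15 = - \frac{30}{11} - 15 = - \frac{195}{11}$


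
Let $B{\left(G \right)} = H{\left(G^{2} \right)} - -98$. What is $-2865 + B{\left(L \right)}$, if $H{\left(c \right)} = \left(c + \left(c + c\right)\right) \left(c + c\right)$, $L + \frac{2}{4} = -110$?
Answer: $\frac{7156307707}{8} \approx 8.9454 \cdot 10^{8}$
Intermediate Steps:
$L = - \frac{221}{2}$ ($L = - \frac{1}{2} - 110 = - \frac{221}{2} \approx -110.5$)
$H{\left(c \right)} = 6 c^{2}$ ($H{\left(c \right)} = \left(c + 2 c\right) 2 c = 3 c 2 c = 6 c^{2}$)
$B{\left(G \right)} = 98 + 6 G^{4}$ ($B{\left(G \right)} = 6 \left(G^{2}\right)^{2} - -98 = 6 G^{4} + 98 = 98 + 6 G^{4}$)
$-2865 + B{\left(L \right)} = -2865 + \left(98 + 6 \left(- \frac{221}{2}\right)^{4}\right) = -2865 + \left(98 + 6 \cdot \frac{2385443281}{16}\right) = -2865 + \left(98 + \frac{7156329843}{8}\right) = -2865 + \frac{7156330627}{8} = \frac{7156307707}{8}$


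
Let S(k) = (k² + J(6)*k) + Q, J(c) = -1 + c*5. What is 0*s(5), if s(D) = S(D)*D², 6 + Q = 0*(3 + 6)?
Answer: 0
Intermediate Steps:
J(c) = -1 + 5*c
Q = -6 (Q = -6 + 0*(3 + 6) = -6 + 0*9 = -6 + 0 = -6)
S(k) = -6 + k² + 29*k (S(k) = (k² + (-1 + 5*6)*k) - 6 = (k² + (-1 + 30)*k) - 6 = (k² + 29*k) - 6 = -6 + k² + 29*k)
s(D) = D²*(-6 + D² + 29*D) (s(D) = (-6 + D² + 29*D)*D² = D²*(-6 + D² + 29*D))
0*s(5) = 0*(5²*(-6 + 5² + 29*5)) = 0*(25*(-6 + 25 + 145)) = 0*(25*164) = 0*4100 = 0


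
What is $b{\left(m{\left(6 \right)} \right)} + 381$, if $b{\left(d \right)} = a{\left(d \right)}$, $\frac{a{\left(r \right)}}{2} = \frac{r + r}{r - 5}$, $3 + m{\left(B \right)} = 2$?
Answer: $\frac{1145}{3} \approx 381.67$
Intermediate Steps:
$m{\left(B \right)} = -1$ ($m{\left(B \right)} = -3 + 2 = -1$)
$a{\left(r \right)} = \frac{4 r}{-5 + r}$ ($a{\left(r \right)} = 2 \frac{r + r}{r - 5} = 2 \frac{2 r}{-5 + r} = \frac{4 r}{-5 + r}$)
$b{\left(d \right)} = \frac{4 d}{-5 + d}$
$b{\left(m{\left(6 \right)} \right)} + 381 = 4 \left(-1\right) \frac{1}{-5 - 1} + 381 = 4 \left(-1\right) \frac{1}{-6} + 381 = 4 \left(-1\right) \left(- \frac{1}{6}\right) + 381 = \frac{2}{3} + 381 = \frac{1145}{3}$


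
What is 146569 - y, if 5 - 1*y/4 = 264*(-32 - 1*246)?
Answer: -147019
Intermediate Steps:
y = 293588 (y = 20 - 1056*(-32 - 1*246) = 20 - 1056*(-32 - 246) = 20 - 1056*(-278) = 20 - 4*(-73392) = 20 + 293568 = 293588)
146569 - y = 146569 - 1*293588 = 146569 - 293588 = -147019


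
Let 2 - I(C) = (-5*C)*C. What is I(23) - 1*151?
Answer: 2496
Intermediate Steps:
I(C) = 2 + 5*C² (I(C) = 2 - (-5*C)*C = 2 - (-5)*C² = 2 + 5*C²)
I(23) - 1*151 = (2 + 5*23²) - 1*151 = (2 + 5*529) - 151 = (2 + 2645) - 151 = 2647 - 151 = 2496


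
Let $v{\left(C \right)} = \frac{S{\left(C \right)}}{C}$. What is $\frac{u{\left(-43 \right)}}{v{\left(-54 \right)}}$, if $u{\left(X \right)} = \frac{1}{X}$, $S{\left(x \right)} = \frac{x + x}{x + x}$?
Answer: $\frac{54}{43} \approx 1.2558$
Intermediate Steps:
$S{\left(x \right)} = 1$ ($S{\left(x \right)} = \frac{2 x}{2 x} = 2 x \frac{1}{2 x} = 1$)
$v{\left(C \right)} = \frac{1}{C}$ ($v{\left(C \right)} = 1 \frac{1}{C} = \frac{1}{C}$)
$\frac{u{\left(-43 \right)}}{v{\left(-54 \right)}} = \frac{1}{\left(-43\right) \frac{1}{-54}} = - \frac{1}{43 \left(- \frac{1}{54}\right)} = \left(- \frac{1}{43}\right) \left(-54\right) = \frac{54}{43}$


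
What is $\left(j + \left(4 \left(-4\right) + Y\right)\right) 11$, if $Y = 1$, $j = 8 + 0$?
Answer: $-77$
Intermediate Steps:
$j = 8$
$\left(j + \left(4 \left(-4\right) + Y\right)\right) 11 = \left(8 + \left(4 \left(-4\right) + 1\right)\right) 11 = \left(8 + \left(-16 + 1\right)\right) 11 = \left(8 - 15\right) 11 = \left(-7\right) 11 = -77$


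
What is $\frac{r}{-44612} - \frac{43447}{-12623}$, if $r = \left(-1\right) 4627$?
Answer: $\frac{1996664185}{563137276} \approx 3.5456$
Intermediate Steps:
$r = -4627$
$\frac{r}{-44612} - \frac{43447}{-12623} = - \frac{4627}{-44612} - \frac{43447}{-12623} = \left(-4627\right) \left(- \frac{1}{44612}\right) - - \frac{43447}{12623} = \frac{4627}{44612} + \frac{43447}{12623} = \frac{1996664185}{563137276}$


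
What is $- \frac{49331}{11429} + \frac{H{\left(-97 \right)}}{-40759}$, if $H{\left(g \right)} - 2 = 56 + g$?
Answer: $- \frac{2010236498}{465834611} \approx -4.3153$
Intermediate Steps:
$H{\left(g \right)} = 58 + g$ ($H{\left(g \right)} = 2 + \left(56 + g\right) = 58 + g$)
$- \frac{49331}{11429} + \frac{H{\left(-97 \right)}}{-40759} = - \frac{49331}{11429} + \frac{58 - 97}{-40759} = \left(-49331\right) \frac{1}{11429} - - \frac{39}{40759} = - \frac{49331}{11429} + \frac{39}{40759} = - \frac{2010236498}{465834611}$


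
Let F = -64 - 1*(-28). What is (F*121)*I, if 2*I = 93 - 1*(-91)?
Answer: -400752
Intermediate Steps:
I = 92 (I = (93 - 1*(-91))/2 = (93 + 91)/2 = (½)*184 = 92)
F = -36 (F = -64 + 28 = -36)
(F*121)*I = -36*121*92 = -4356*92 = -400752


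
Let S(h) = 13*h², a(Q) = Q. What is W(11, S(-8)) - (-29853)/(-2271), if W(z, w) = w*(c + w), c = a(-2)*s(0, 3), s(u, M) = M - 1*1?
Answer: 521484321/757 ≈ 6.8888e+5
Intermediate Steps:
s(u, M) = -1 + M (s(u, M) = M - 1 = -1 + M)
c = -4 (c = -2*(-1 + 3) = -2*2 = -4)
W(z, w) = w*(-4 + w)
W(11, S(-8)) - (-29853)/(-2271) = (13*(-8)²)*(-4 + 13*(-8)²) - (-29853)/(-2271) = (13*64)*(-4 + 13*64) - (-29853)*(-1)/2271 = 832*(-4 + 832) - 1*9951/757 = 832*828 - 9951/757 = 688896 - 9951/757 = 521484321/757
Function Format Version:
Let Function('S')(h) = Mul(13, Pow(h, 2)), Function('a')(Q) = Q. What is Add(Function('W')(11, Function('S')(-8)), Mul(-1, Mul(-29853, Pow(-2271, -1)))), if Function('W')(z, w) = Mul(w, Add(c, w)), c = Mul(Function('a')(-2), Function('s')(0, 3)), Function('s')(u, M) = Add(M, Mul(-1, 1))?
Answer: Rational(521484321, 757) ≈ 6.8888e+5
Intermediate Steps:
Function('s')(u, M) = Add(-1, M) (Function('s')(u, M) = Add(M, -1) = Add(-1, M))
c = -4 (c = Mul(-2, Add(-1, 3)) = Mul(-2, 2) = -4)
Function('W')(z, w) = Mul(w, Add(-4, w))
Add(Function('W')(11, Function('S')(-8)), Mul(-1, Mul(-29853, Pow(-2271, -1)))) = Add(Mul(Mul(13, Pow(-8, 2)), Add(-4, Mul(13, Pow(-8, 2)))), Mul(-1, Mul(-29853, Pow(-2271, -1)))) = Add(Mul(Mul(13, 64), Add(-4, Mul(13, 64))), Mul(-1, Mul(-29853, Rational(-1, 2271)))) = Add(Mul(832, Add(-4, 832)), Mul(-1, Rational(9951, 757))) = Add(Mul(832, 828), Rational(-9951, 757)) = Add(688896, Rational(-9951, 757)) = Rational(521484321, 757)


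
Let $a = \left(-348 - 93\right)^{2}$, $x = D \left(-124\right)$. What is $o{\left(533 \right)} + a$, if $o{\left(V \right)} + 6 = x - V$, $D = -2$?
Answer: $194190$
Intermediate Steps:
$x = 248$ ($x = \left(-2\right) \left(-124\right) = 248$)
$o{\left(V \right)} = 242 - V$ ($o{\left(V \right)} = -6 - \left(-248 + V\right) = 242 - V$)
$a = 194481$ ($a = \left(-441\right)^{2} = 194481$)
$o{\left(533 \right)} + a = \left(242 - 533\right) + 194481 = -291 + 194481 = 194190$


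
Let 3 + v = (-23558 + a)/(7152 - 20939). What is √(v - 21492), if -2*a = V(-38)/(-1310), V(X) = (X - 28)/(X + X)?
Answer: I*√10124002885121479663790/686316860 ≈ 146.61*I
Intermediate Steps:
V(X) = (-28 + X)/(2*X) (V(X) = (-28 + X)/((2*X)) = (-28 + X)*(1/(2*X)) = (-28 + X)/(2*X))
a = 33/99560 (a = -(½)*(-28 - 38)/(-38)/(2*(-1310)) = -(½)*(-1/38)*(-66)*(-1)/(2*1310) = -33*(-1)/(76*1310) = -½*(-33/49780) = 33/99560 ≈ 0.00033146)
v = -1772466713/1372633720 (v = -3 + (-23558 + 33/99560)/(7152 - 20939) = -3 - 2345434447/99560/(-13787) = -3 - 2345434447/99560*(-1/13787) = -3 + 2345434447/1372633720 = -1772466713/1372633720 ≈ -1.2913)
√(v - 21492) = √(-1772466713/1372633720 - 21492) = √(-29502416376953/1372633720) = I*√10124002885121479663790/686316860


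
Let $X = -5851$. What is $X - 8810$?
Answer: $-14661$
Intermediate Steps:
$X - 8810 = -5851 - 8810 = -14661$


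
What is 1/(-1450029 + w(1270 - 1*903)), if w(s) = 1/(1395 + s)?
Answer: -1762/2554951097 ≈ -6.8964e-7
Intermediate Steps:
1/(-1450029 + w(1270 - 1*903)) = 1/(-1450029 + 1/(1395 + (1270 - 1*903))) = 1/(-1450029 + 1/(1395 + (1270 - 903))) = 1/(-1450029 + 1/(1395 + 367)) = 1/(-1450029 + 1/1762) = 1/(-2554951097/1762) = -1762/2554951097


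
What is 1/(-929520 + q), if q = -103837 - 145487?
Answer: -1/1178844 ≈ -8.4829e-7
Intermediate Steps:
q = -249324
1/(-929520 + q) = 1/(-929520 - 249324) = 1/(-1178844) = -1/1178844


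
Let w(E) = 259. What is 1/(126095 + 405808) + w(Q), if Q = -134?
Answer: 137762878/531903 ≈ 259.00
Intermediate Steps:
1/(126095 + 405808) + w(Q) = 1/(126095 + 405808) + 259 = 1/531903 + 259 = 137762878/531903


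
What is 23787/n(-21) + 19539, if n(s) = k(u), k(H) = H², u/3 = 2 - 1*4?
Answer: 80799/4 ≈ 20200.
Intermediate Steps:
u = -6 (u = 3*(2 - 1*4) = 3*(2 - 4) = 3*(-2) = -6)
n(s) = 36 (n(s) = (-6)² = 36)
23787/n(-21) + 19539 = 23787/36 + 19539 = 23787*(1/36) + 19539 = 2643/4 + 19539 = 80799/4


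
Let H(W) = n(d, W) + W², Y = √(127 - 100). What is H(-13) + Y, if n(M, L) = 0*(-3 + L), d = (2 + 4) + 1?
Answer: 169 + 3*√3 ≈ 174.20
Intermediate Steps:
Y = 3*√3 (Y = √27 = 3*√3 ≈ 5.1962)
d = 7 (d = 6 + 1 = 7)
n(M, L) = 0
H(W) = W² (H(W) = 0 + W² = W²)
H(-13) + Y = (-13)² + 3*√3 = 169 + 3*√3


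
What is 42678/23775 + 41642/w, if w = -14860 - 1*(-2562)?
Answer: -77530751/48730825 ≈ -1.5910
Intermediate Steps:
w = -12298 (w = -14860 + 2562 = -12298)
42678/23775 + 41642/w = 42678/23775 + 41642/(-12298) = 42678*(1/23775) + 41642*(-1/12298) = 14226/7925 - 20821/6149 = -77530751/48730825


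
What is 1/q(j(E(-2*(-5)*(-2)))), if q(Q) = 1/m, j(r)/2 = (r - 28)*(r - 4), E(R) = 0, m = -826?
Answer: -826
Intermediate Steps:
j(r) = 2*(-28 + r)*(-4 + r) (j(r) = 2*((r - 28)*(r - 4)) = 2*((-28 + r)*(-4 + r)) = 2*(-28 + r)*(-4 + r))
q(Q) = -1/826 (q(Q) = 1/(-826) = -1/826)
1/q(j(E(-2*(-5)*(-2)))) = 1/(-1/826) = -826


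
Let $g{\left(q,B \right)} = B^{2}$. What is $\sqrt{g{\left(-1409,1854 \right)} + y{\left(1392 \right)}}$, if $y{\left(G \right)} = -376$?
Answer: $2 \sqrt{859235} \approx 1853.9$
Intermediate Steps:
$\sqrt{g{\left(-1409,1854 \right)} + y{\left(1392 \right)}} = \sqrt{1854^{2} - 376} = \sqrt{3437316 - 376} = \sqrt{3436940} = 2 \sqrt{859235}$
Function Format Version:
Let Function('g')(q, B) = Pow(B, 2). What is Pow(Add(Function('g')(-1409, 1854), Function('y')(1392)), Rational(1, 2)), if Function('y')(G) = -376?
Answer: Mul(2, Pow(859235, Rational(1, 2))) ≈ 1853.9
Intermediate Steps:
Pow(Add(Function('g')(-1409, 1854), Function('y')(1392)), Rational(1, 2)) = Pow(Add(Pow(1854, 2), -376), Rational(1, 2)) = Pow(Add(3437316, -376), Rational(1, 2)) = Pow(3436940, Rational(1, 2)) = Mul(2, Pow(859235, Rational(1, 2)))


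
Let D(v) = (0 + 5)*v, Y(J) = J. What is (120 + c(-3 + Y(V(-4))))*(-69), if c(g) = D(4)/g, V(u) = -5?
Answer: -16215/2 ≈ -8107.5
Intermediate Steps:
D(v) = 5*v
c(g) = 20/g (c(g) = (5*4)/g = 20/g)
(120 + c(-3 + Y(V(-4))))*(-69) = (120 + 20/(-3 - 5))*(-69) = (120 + 20/(-8))*(-69) = (120 + 20*(-1/8))*(-69) = (120 - 5/2)*(-69) = (235/2)*(-69) = -16215/2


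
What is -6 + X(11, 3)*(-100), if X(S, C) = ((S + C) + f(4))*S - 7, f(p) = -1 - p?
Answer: -9206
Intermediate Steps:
X(S, C) = -7 + S*(-5 + C + S) (X(S, C) = ((S + C) + (-1 - 1*4))*S - 7 = ((C + S) + (-1 - 4))*S - 7 = ((C + S) - 5)*S - 7 = (-5 + C + S)*S - 7 = S*(-5 + C + S) - 7 = -7 + S*(-5 + C + S))
-6 + X(11, 3)*(-100) = -6 + (-7 + 11**2 - 5*11 + 3*11)*(-100) = -6 + (-7 + 121 - 55 + 33)*(-100) = -6 + 92*(-100) = -6 - 9200 = -9206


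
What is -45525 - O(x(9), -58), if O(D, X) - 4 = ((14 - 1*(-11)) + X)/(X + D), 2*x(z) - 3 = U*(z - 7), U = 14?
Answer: -3870031/85 ≈ -45530.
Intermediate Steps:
x(z) = -95/2 + 7*z (x(z) = 3/2 + (14*(z - 7))/2 = 3/2 + (14*(-7 + z))/2 = 3/2 + (-98 + 14*z)/2 = 3/2 + (-49 + 7*z) = -95/2 + 7*z)
O(D, X) = 4 + (25 + X)/(D + X) (O(D, X) = 4 + ((14 - 1*(-11)) + X)/(X + D) = 4 + ((14 + 11) + X)/(D + X) = 4 + (25 + X)/(D + X))
-45525 - O(x(9), -58) = -45525 - (25 + 4*(-95/2 + 7*9) + 5*(-58))/((-95/2 + 7*9) - 58) = -45525 - (25 + 4*(-95/2 + 63) - 290)/((-95/2 + 63) - 58) = -45525 - (25 + 4*(31/2) - 290)/(31/2 - 58) = -45525 - (25 + 62 - 290)/(-85/2) = -45525 - (-2)*(-203)/85 = -45525 - 1*406/85 = -45525 - 406/85 = -3870031/85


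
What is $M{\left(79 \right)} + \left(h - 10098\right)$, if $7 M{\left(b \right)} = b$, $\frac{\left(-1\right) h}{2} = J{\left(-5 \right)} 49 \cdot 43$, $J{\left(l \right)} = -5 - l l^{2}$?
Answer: $- \frac{3610367}{7} \approx -5.1577 \cdot 10^{5}$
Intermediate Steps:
$J{\left(l \right)} = -5 - l^{3}$
$h = -505680$ ($h = - 2 \left(-5 - \left(-5\right)^{3}\right) 49 \cdot 43 = - 2 \left(-5 - -125\right) 49 \cdot 43 = - 2 \left(-5 + 125\right) 49 \cdot 43 = - 2 \cdot 120 \cdot 49 \cdot 43 = - 2 \cdot 5880 \cdot 43 = \left(-2\right) 252840 = -505680$)
$M{\left(b \right)} = \frac{b}{7}$
$M{\left(79 \right)} + \left(h - 10098\right) = \frac{1}{7} \cdot 79 - 515778 = \frac{79}{7} - 515778 = - \frac{3610367}{7}$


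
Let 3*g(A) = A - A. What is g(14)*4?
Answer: 0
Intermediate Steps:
g(A) = 0 (g(A) = (A - A)/3 = (1/3)*0 = 0)
g(14)*4 = 0*4 = 0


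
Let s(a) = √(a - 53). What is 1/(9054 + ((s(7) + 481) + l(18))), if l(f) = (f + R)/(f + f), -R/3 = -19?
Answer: 1373340/13097664649 - 144*I*√46/13097664649 ≈ 0.00010485 - 7.4567e-8*I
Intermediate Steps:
R = 57 (R = -3*(-19) = 57)
l(f) = (57 + f)/(2*f) (l(f) = (f + 57)/(f + f) = (57 + f)/((2*f)) = (57 + f)*(1/(2*f)) = (57 + f)/(2*f))
s(a) = √(-53 + a)
1/(9054 + ((s(7) + 481) + l(18))) = 1/(9054 + ((√(-53 + 7) + 481) + (½)*(57 + 18)/18)) = 1/(9054 + ((√(-46) + 481) + (½)*(1/18)*75)) = 1/(9054 + ((I*√46 + 481) + 25/12)) = 1/(9054 + ((481 + I*√46) + 25/12)) = 1/(9054 + (5797/12 + I*√46)) = 1/(114445/12 + I*√46)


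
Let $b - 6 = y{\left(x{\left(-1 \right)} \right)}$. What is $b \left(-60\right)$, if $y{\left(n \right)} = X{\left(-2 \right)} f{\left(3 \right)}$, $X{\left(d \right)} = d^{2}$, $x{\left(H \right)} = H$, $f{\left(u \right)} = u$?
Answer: $-1080$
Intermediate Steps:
$y{\left(n \right)} = 12$ ($y{\left(n \right)} = \left(-2\right)^{2} \cdot 3 = 4 \cdot 3 = 12$)
$b = 18$ ($b = 6 + 12 = 18$)
$b \left(-60\right) = 18 \left(-60\right) = -1080$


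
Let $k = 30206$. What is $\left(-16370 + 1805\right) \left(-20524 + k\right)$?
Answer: $-141018330$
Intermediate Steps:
$\left(-16370 + 1805\right) \left(-20524 + k\right) = \left(-16370 + 1805\right) \left(-20524 + 30206\right) = \left(-14565\right) 9682 = -141018330$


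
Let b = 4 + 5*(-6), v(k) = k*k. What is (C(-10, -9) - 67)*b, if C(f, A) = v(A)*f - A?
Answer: 22568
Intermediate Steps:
v(k) = k**2
C(f, A) = -A + f*A**2 (C(f, A) = A**2*f - A = f*A**2 - A = -A + f*A**2)
b = -26 (b = 4 - 30 = -26)
(C(-10, -9) - 67)*b = (-9*(-1 - 9*(-10)) - 67)*(-26) = (-9*(-1 + 90) - 67)*(-26) = (-9*89 - 67)*(-26) = (-801 - 67)*(-26) = -868*(-26) = 22568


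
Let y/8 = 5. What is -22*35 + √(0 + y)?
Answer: -770 + 2*√10 ≈ -763.68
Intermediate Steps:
y = 40 (y = 8*5 = 40)
-22*35 + √(0 + y) = -22*35 + √(0 + 40) = -770 + √40 = -770 + 2*√10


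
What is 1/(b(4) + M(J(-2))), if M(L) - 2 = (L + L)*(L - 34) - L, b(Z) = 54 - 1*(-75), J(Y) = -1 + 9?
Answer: -1/293 ≈ -0.0034130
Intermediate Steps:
J(Y) = 8
b(Z) = 129 (b(Z) = 54 + 75 = 129)
M(L) = 2 - L + 2*L*(-34 + L) (M(L) = 2 + ((L + L)*(L - 34) - L) = 2 + ((2*L)*(-34 + L) - L) = 2 + (2*L*(-34 + L) - L) = 2 + (-L + 2*L*(-34 + L)) = 2 - L + 2*L*(-34 + L))
1/(b(4) + M(J(-2))) = 1/(129 + (2 - 69*8 + 2*8²)) = 1/(129 + (2 - 552 + 2*64)) = 1/(129 + (2 - 552 + 128)) = 1/(129 - 422) = 1/(-293) = -1/293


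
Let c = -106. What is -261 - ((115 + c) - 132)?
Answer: -138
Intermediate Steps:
-261 - ((115 + c) - 132) = -261 - ((115 - 106) - 132) = -261 - (9 - 132) = -261 - 1*(-123) = -261 + 123 = -138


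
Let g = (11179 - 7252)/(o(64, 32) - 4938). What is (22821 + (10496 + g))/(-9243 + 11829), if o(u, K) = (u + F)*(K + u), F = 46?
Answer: 62437367/4846164 ≈ 12.884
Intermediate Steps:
o(u, K) = (46 + u)*(K + u) (o(u, K) = (u + 46)*(K + u) = (46 + u)*(K + u))
g = 1309/1874 (g = (11179 - 7252)/((64² + 46*32 + 46*64 + 32*64) - 4938) = 3927/((4096 + 1472 + 2944 + 2048) - 4938) = 3927/(10560 - 4938) = 3927/5622 = 3927*(1/5622) = 1309/1874 ≈ 0.69851)
(22821 + (10496 + g))/(-9243 + 11829) = (22821 + (10496 + 1309/1874))/(-9243 + 11829) = (22821 + 19670813/1874)/2586 = (62437367/1874)*(1/2586) = 62437367/4846164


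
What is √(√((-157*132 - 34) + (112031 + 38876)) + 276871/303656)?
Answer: √(21018385094 + 69155224752*√14461)/151828 ≈ 19.018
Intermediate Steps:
√(√((-157*132 - 34) + (112031 + 38876)) + 276871/303656) = √(√((-20724 - 34) + 150907) + 276871*(1/303656)) = √(√(-20758 + 150907) + 276871/303656) = √(√130149 + 276871/303656) = √(3*√14461 + 276871/303656) = √(276871/303656 + 3*√14461)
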